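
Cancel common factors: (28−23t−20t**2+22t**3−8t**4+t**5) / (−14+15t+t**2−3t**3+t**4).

By polynomial division,
  t**5−8t**4+22t**3−20t**2−23t+28 = (t−5)(t**4−3t**3+t**2+15t−14) + (6t**3−30t**2+66t−42)
  t**4−3t**3+t**2+15t−14 = ((1/6)t+1/3)(6t**3−30t**2+66t−42) + (0)
Last nonzero remainder: 6t**3−30t**2+66t−42. Dividing through by 6 gives the monic gcd t**3−5t**2+11t−7.
Cancel t**3−5t**2+11t−7 from numerator and denominator to get the reduced form.

(−4−3t+t**2)/(2+t)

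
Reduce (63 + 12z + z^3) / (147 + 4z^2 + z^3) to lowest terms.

(3 + z)/(7 + z)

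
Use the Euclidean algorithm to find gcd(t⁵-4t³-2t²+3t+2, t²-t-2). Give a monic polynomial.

Apply the Euclidean algorithm:
  t⁵-4t³-2t²+3t+2 = (t³+t²-t-1)(t²-t-2) + (0)
The last nonzero remainder t²-t-2 is already monic.

t²-t-2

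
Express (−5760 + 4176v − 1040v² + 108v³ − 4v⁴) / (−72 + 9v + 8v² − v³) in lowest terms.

(240 − 64v + 4v²)/(3 + v)

By polynomial division,
  −4v⁴ + 108v³ − 1040v² + 4176v − 5760 = (4v − 76)(−v³ + 8v² + 9v − 72) + (−468v² + 5148v − 11232)
  −v³ + 8v² + 9v − 72 = ((1/468)v + 1/156)(−468v² + 5148v − 11232) + (0)
Last nonzero remainder: −468v² + 5148v − 11232. Dividing through by −468 gives the monic gcd v² − 11v + 24.
Cancel v² − 11v + 24 from numerator and denominator to get the reduced form.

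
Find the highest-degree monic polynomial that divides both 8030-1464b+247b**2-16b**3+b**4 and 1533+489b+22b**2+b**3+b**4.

73-8b+b**2

Repeated division with remainder:
  b**4-16b**3+247b**2-1464b+8030 = (b**4+b**3+22b**2+489b+1533) + (-17b**3+225b**2-1953b+6497)
  b**4+b**3+22b**2+489b+1533 = (-(1/17)b-242/289)(-17b**3+225b**2-1953b+6497) + ((27607/289)b**2-(220856/289)b+2015311/289)
  -17b**3+225b**2-1953b+6497 = (-(4913/27607)b+25721/27607)((27607/289)b**2-(220856/289)b+2015311/289) + (0)
Last nonzero remainder: (27607/289)b**2-(220856/289)b+2015311/289. Dividing through by 27607/289 gives the monic gcd b**2-8b+73.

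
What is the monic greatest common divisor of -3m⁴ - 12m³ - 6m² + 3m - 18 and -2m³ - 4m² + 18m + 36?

Repeated division with remainder:
  -3m⁴ - 12m³ - 6m² + 3m - 18 = ((3/2)m + 3)(-2m³ - 4m² + 18m + 36) + (-21m² - 105m - 126)
  -2m³ - 4m² + 18m + 36 = ((2/21)m - 2/7)(-21m² - 105m - 126) + (0)
Last nonzero remainder: -21m² - 105m - 126. Dividing through by -21 gives the monic gcd m² + 5m + 6.

m² + 5m + 6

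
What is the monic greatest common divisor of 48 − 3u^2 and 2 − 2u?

1

Euclidean algorithm in ℚ[u]:
  −3u^2 + 48 = ((3/2)u + 3/2)(−2u + 2) + (45)
  −2u + 2 = (−(2/45)u + 2/45)(45) + (0)
The last nonzero remainder is the constant 45, so the polynomials are coprime and gcd = 1.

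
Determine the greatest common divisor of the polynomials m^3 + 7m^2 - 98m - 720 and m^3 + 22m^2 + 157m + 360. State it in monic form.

By polynomial division,
  m^3 + 7m^2 - 98m - 720 = (m^3 + 22m^2 + 157m + 360) + (-15m^2 - 255m - 1080)
  m^3 + 22m^2 + 157m + 360 = (-(1/15)m - 1/3)(-15m^2 - 255m - 1080) + (0)
Last nonzero remainder: -15m^2 - 255m - 1080. Dividing through by -15 gives the monic gcd m^2 + 17m + 72.

m^2 + 17m + 72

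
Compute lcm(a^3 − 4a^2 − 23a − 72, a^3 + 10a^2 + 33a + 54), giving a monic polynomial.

a^4 + 2a^3 − 47a^2 − 210a − 432

By polynomial division,
  a^3 − 4a^2 − 23a − 72 = (a^3 + 10a^2 + 33a + 54) + (−14a^2 − 56a − 126)
  a^3 + 10a^2 + 33a + 54 = (−(1/14)a − 3/7)(−14a^2 − 56a − 126) + (0)
Last nonzero remainder: −14a^2 − 56a − 126. Dividing through by −14 gives the monic gcd a^2 + 4a + 9.
Then lcm(f, g) = f·g / gcd(f, g); expanding and making the result monic gives the answer.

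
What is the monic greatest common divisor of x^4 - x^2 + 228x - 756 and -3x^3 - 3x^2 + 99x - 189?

x^2 + 4x - 21

Apply the Euclidean algorithm:
  x^4 - x^2 + 228x - 756 = (-(1/3)x + 1/3)(-3x^3 - 3x^2 + 99x - 189) + (33x^2 + 132x - 693)
  -3x^3 - 3x^2 + 99x - 189 = (-(1/11)x + 3/11)(33x^2 + 132x - 693) + (0)
Last nonzero remainder: 33x^2 + 132x - 693. Dividing through by 33 gives the monic gcd x^2 + 4x - 21.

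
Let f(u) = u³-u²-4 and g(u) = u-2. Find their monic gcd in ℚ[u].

u-2

Repeated division with remainder:
  u³-u²-4 = (u²+u+2)(u-2) + (0)
The last nonzero remainder u-2 is already monic.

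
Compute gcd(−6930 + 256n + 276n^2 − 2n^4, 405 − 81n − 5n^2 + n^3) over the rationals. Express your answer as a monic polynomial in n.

−45 + 4n + n^2

Euclidean algorithm in ℚ[n]:
  −2n^4 + 276n^2 + 256n − 6930 = (−2n − 10)(n^3 − 5n^2 − 81n + 405) + (64n^2 + 256n − 2880)
  n^3 − 5n^2 − 81n + 405 = ((1/64)n − 9/64)(64n^2 + 256n − 2880) + (0)
Last nonzero remainder: 64n^2 + 256n − 2880. Dividing through by 64 gives the monic gcd n^2 + 4n − 45.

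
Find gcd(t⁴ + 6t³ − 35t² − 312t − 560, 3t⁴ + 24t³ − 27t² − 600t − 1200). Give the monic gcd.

Repeated division with remainder:
  t⁴ + 6t³ − 35t² − 312t − 560 = (1/3)(3t⁴ + 24t³ − 27t² − 600t − 1200) + (−2t³ − 26t² − 112t − 160)
  3t⁴ + 24t³ − 27t² − 600t − 1200 = (−(3/2)t + 15/2)(−2t³ − 26t² − 112t − 160) + (0)
Last nonzero remainder: −2t³ − 26t² − 112t − 160. Dividing through by −2 gives the monic gcd t³ + 13t² + 56t + 80.

t³ + 13t² + 56t + 80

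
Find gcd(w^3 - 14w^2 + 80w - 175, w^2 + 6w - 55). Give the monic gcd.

Euclidean algorithm in ℚ[w]:
  w^3 - 14w^2 + 80w - 175 = (w - 20)(w^2 + 6w - 55) + (255w - 1275)
  w^2 + 6w - 55 = ((1/255)w + 11/255)(255w - 1275) + (0)
Last nonzero remainder: 255w - 1275. Dividing through by 255 gives the monic gcd w - 5.

w - 5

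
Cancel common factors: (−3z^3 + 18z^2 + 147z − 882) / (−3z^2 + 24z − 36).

(z^2 − 49)/(z − 2)

Repeated division with remainder:
  −3z^3 + 18z^2 + 147z − 882 = (z + 2)(−3z^2 + 24z − 36) + (135z − 810)
  −3z^2 + 24z − 36 = (−(1/45)z + 2/45)(135z − 810) + (0)
Last nonzero remainder: 135z − 810. Dividing through by 135 gives the monic gcd z − 6.
Cancel z − 6 from numerator and denominator to get the reduced form.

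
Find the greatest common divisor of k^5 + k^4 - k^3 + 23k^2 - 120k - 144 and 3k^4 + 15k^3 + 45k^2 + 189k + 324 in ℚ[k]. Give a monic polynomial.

k^2 - k + 12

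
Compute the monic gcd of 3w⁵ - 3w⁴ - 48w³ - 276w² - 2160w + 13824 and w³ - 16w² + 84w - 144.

By polynomial division,
  3w⁵ - 3w⁴ - 48w³ - 276w² - 2160w + 13824 = (3w² + 45w + 420)(w³ - 16w² + 84w - 144) + (3096w² - 30960w + 74304)
  w³ - 16w² + 84w - 144 = ((1/3096)w - 1/516)(3096w² - 30960w + 74304) + (0)
Last nonzero remainder: 3096w² - 30960w + 74304. Dividing through by 3096 gives the monic gcd w² - 10w + 24.

w² - 10w + 24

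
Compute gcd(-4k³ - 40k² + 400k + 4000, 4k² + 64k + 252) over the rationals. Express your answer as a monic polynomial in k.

Apply the Euclidean algorithm:
  -4k³ - 40k² + 400k + 4000 = (-k + 6)(4k² + 64k + 252) + (268k + 2488)
  4k² + 64k + 252 = ((1/67)k + 450/4489)(268k + 2488) + (11628/4489)
  268k + 2488 = ((300763/2907)k + 2792158/2907)(11628/4489) + (0)
The last nonzero remainder is the constant 11628/4489, so the polynomials are coprime and gcd = 1.

1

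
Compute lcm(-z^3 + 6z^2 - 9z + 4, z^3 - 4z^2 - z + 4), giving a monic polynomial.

Apply the Euclidean algorithm:
  -z^3 + 6z^2 - 9z + 4 = (-1)(z^3 - 4z^2 - z + 4) + (2z^2 - 10z + 8)
  z^3 - 4z^2 - z + 4 = ((1/2)z + 1/2)(2z^2 - 10z + 8) + (0)
Last nonzero remainder: 2z^2 - 10z + 8. Dividing through by 2 gives the monic gcd z^2 - 5z + 4.
Then lcm(f, g) = f·g / gcd(f, g); expanding and making the result monic gives the answer.

z^4 - 5z^3 + 3z^2 + 5z - 4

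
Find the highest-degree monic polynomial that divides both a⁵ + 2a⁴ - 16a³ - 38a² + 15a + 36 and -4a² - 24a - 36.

a² + 6a + 9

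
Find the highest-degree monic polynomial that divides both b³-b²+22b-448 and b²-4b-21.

b-7

By polynomial division,
  b³-b²+22b-448 = (b+3)(b²-4b-21) + (55b-385)
  b²-4b-21 = ((1/55)b+3/55)(55b-385) + (0)
Last nonzero remainder: 55b-385. Dividing through by 55 gives the monic gcd b-7.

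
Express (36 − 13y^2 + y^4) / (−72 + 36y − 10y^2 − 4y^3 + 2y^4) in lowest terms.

Repeated division with remainder:
  y^4 − 13y^2 + 36 = (1/2)(2y^4 − 4y^3 − 10y^2 + 36y − 72) + (2y^3 − 8y^2 − 18y + 72)
  2y^4 − 4y^3 − 10y^2 + 36y − 72 = (y + 2)(2y^3 − 8y^2 − 18y + 72) + (24y^2 − 216)
  2y^3 − 8y^2 − 18y + 72 = ((1/12)y − 1/3)(24y^2 − 216) + (0)
Last nonzero remainder: 24y^2 − 216. Dividing through by 24 gives the monic gcd y^2 − 9.
Cancel y^2 − 9 from numerator and denominator to get the reduced form.

(−4 + y^2)/(8 − 4y + 2y^2)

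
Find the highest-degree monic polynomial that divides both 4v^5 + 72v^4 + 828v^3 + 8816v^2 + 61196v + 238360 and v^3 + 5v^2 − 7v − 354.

Repeated division with remainder:
  4v^5 + 72v^4 + 828v^3 + 8816v^2 + 61196v + 238360 = (4v^2 + 52v + 596)(v^3 + 5v^2 − 7v − 354) + (7616v^2 + 83776v + 449344)
  v^3 + 5v^2 − 7v − 354 = ((1/7616)v − 3/3808)(7616v^2 + 83776v + 449344) + (0)
Last nonzero remainder: 7616v^2 + 83776v + 449344. Dividing through by 7616 gives the monic gcd v^2 + 11v + 59.

v^2 + 11v + 59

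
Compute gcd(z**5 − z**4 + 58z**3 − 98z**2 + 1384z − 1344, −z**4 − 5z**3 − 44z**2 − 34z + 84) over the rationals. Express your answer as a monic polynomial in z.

z**3 + 3z**2 + 38z − 42

Euclidean algorithm in ℚ[z]:
  z**5 − z**4 + 58z**3 − 98z**2 + 1384z − 1344 = (−z + 6)(−z**4 − 5z**3 − 44z**2 − 34z + 84) + (44z**3 + 132z**2 + 1672z − 1848)
  −z**4 − 5z**3 − 44z**2 − 34z + 84 = (−(1/44)z − 1/22)(44z**3 + 132z**2 + 1672z − 1848) + (0)
Last nonzero remainder: 44z**3 + 132z**2 + 1672z − 1848. Dividing through by 44 gives the monic gcd z**3 + 3z**2 + 38z − 42.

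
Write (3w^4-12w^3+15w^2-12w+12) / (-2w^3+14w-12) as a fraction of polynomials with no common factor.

(-3w^3+6w^2-3w+6)/(2w^2+4w-6)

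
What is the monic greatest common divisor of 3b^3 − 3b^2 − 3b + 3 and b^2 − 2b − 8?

Repeated division with remainder:
  3b^3 − 3b^2 − 3b + 3 = (3b + 3)(b^2 − 2b − 8) + (27b + 27)
  b^2 − 2b − 8 = ((1/27)b − 1/9)(27b + 27) + (−5)
  27b + 27 = (−(27/5)b − 27/5)(−5) + (0)
The last nonzero remainder is the constant −5, so the polynomials are coprime and gcd = 1.

1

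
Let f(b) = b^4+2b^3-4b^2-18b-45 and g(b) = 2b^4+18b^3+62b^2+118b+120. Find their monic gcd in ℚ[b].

By polynomial division,
  b^4+2b^3-4b^2-18b-45 = (1/2)(2b^4+18b^3+62b^2+118b+120) + (-7b^3-35b^2-77b-105)
  2b^4+18b^3+62b^2+118b+120 = (-(2/7)b-8/7)(-7b^3-35b^2-77b-105) + (0)
Last nonzero remainder: -7b^3-35b^2-77b-105. Dividing through by -7 gives the monic gcd b^3+5b^2+11b+15.

b^3+5b^2+11b+15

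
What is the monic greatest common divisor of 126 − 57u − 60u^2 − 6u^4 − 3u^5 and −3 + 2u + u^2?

Euclidean algorithm in ℚ[u]:
  −3u^5 − 6u^4 − 60u^2 − 57u + 126 = (−3u^3 − 9u − 42)(u^2 + 2u − 3) + (0)
The last nonzero remainder u^2 + 2u − 3 is already monic.

−3 + 2u + u^2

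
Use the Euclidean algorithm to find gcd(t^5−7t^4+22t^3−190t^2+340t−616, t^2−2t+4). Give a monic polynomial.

Apply the Euclidean algorithm:
  t^5−7t^4+22t^3−190t^2+340t−616 = (t^3−5t^2+8t−154)(t^2−2t+4) + (0)
The last nonzero remainder t^2−2t+4 is already monic.

t^2−2t+4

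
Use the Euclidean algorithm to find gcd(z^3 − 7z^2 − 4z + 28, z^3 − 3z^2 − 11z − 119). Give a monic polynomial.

By polynomial division,
  z^3 − 7z^2 − 4z + 28 = (z^3 − 3z^2 − 11z − 119) + (−4z^2 + 7z + 147)
  z^3 − 3z^2 − 11z − 119 = (−(1/4)z + 5/16)(−4z^2 + 7z + 147) + ((377/16)z − 2639/16)
  −4z^2 + 7z + 147 = (−(64/377)z − 336/377)((377/16)z − 2639/16) + (0)
Last nonzero remainder: (377/16)z − 2639/16. Dividing through by 377/16 gives the monic gcd z − 7.

z − 7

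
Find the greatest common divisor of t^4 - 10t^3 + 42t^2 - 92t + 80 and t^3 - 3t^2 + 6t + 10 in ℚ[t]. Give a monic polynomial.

t^2 - 4t + 10

Euclidean algorithm in ℚ[t]:
  t^4 - 10t^3 + 42t^2 - 92t + 80 = (t - 7)(t^3 - 3t^2 + 6t + 10) + (15t^2 - 60t + 150)
  t^3 - 3t^2 + 6t + 10 = ((1/15)t + 1/15)(15t^2 - 60t + 150) + (0)
Last nonzero remainder: 15t^2 - 60t + 150. Dividing through by 15 gives the monic gcd t^2 - 4t + 10.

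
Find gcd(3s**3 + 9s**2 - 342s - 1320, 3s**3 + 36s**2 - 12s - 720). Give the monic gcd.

s + 10

By polynomial division,
  3s**3 + 9s**2 - 342s - 1320 = (3s**3 + 36s**2 - 12s - 720) + (-27s**2 - 330s - 600)
  3s**3 + 36s**2 - 12s - 720 = (-(1/9)s + 2/81)(-27s**2 - 330s - 600) + (-(1904/27)s - 19040/27)
  -27s**2 - 330s - 600 = ((729/1904)s + 405/476)(-(1904/27)s - 19040/27) + (0)
Last nonzero remainder: -(1904/27)s - 19040/27. Dividing through by -1904/27 gives the monic gcd s + 10.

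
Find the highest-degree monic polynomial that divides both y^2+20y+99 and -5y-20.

1

Apply the Euclidean algorithm:
  y^2+20y+99 = (-(1/5)y-16/5)(-5y-20) + (35)
  -5y-20 = (-(1/7)y-4/7)(35) + (0)
The last nonzero remainder is the constant 35, so the polynomials are coprime and gcd = 1.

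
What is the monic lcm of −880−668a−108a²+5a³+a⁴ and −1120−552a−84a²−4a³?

−6160−5556a−1424a²−73a³+12a⁴+a⁵

Apply the Euclidean algorithm:
  a⁴+5a³−108a²−668a−880 = (−(1/4)a+4)(−4a³−84a²−552a−1120) + (90a²+1260a+3600)
  −4a³−84a²−552a−1120 = (−(2/45)a−14/45)(90a²+1260a+3600) + (0)
Last nonzero remainder: 90a²+1260a+3600. Dividing through by 90 gives the monic gcd a²+14a+40.
Then lcm(f, g) = f·g / gcd(f, g); expanding and making the result monic gives the answer.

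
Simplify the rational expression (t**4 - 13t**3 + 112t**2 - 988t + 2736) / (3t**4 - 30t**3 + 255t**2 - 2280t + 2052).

(t - 4)/(3t - 3)

By polynomial division,
  t**4 - 13t**3 + 112t**2 - 988t + 2736 = (1/3)(3t**4 - 30t**3 + 255t**2 - 2280t + 2052) + (-3t**3 + 27t**2 - 228t + 2052)
  3t**4 - 30t**3 + 255t**2 - 2280t + 2052 = (-t + 1)(-3t**3 + 27t**2 - 228t + 2052) + (0)
Last nonzero remainder: -3t**3 + 27t**2 - 228t + 2052. Dividing through by -3 gives the monic gcd t**3 - 9t**2 + 76t - 684.
Cancel t**3 - 9t**2 + 76t - 684 from numerator and denominator to get the reduced form.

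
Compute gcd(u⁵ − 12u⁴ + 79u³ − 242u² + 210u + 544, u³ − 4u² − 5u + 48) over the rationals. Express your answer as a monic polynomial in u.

Apply the Euclidean algorithm:
  u⁵ − 12u⁴ + 79u³ − 242u² + 210u + 544 = (u² − 8u + 52)(u³ − 4u² − 5u + 48) + (−122u² + 854u − 1952)
  u³ − 4u² − 5u + 48 = (−(1/122)u − 3/122)(−122u² + 854u − 1952) + (0)
Last nonzero remainder: −122u² + 854u − 1952. Dividing through by −122 gives the monic gcd u² − 7u + 16.

u² − 7u + 16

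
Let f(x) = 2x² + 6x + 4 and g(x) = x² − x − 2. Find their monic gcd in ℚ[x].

Euclidean algorithm in ℚ[x]:
  2x² + 6x + 4 = (2)(x² − x − 2) + (8x + 8)
  x² − x − 2 = ((1/8)x − 1/4)(8x + 8) + (0)
Last nonzero remainder: 8x + 8. Dividing through by 8 gives the monic gcd x + 1.

x + 1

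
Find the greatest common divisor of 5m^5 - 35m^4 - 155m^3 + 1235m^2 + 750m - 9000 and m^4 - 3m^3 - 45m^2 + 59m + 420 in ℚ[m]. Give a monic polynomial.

Euclidean algorithm in ℚ[m]:
  5m^5 - 35m^4 - 155m^3 + 1235m^2 + 750m - 9000 = (5m - 20)(m^4 - 3m^3 - 45m^2 + 59m + 420) + (10m^3 + 40m^2 - 170m - 600)
  m^4 - 3m^3 - 45m^2 + 59m + 420 = ((1/10)m - 7/10)(10m^3 + 40m^2 - 170m - 600) + (0)
Last nonzero remainder: 10m^3 + 40m^2 - 170m - 600. Dividing through by 10 gives the monic gcd m^3 + 4m^2 - 17m - 60.

m^3 + 4m^2 - 17m - 60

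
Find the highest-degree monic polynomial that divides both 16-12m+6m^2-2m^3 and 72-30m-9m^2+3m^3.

-2+m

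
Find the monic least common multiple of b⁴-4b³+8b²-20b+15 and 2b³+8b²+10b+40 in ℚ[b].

Euclidean algorithm in ℚ[b]:
  b⁴-4b³+8b²-20b+15 = ((1/2)b-4)(2b³+8b²+10b+40) + (35b²+175)
  2b³+8b²+10b+40 = ((2/35)b+8/35)(35b²+175) + (0)
Last nonzero remainder: 35b²+175. Dividing through by 35 gives the monic gcd b²+5.
Then lcm(f, g) = f·g / gcd(f, g); expanding and making the result monic gives the answer.

b⁵-8b³+12b²-65b+60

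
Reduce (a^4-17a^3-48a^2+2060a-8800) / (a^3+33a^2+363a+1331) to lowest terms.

Apply the Euclidean algorithm:
  a^4-17a^3-48a^2+2060a-8800 = (a-50)(a^3+33a^2+363a+1331) + (1239a^2+18879a+57750)
  a^3+33a^2+363a+1331 = ((1/1239)a+1048/73101)(1239a^2+18879a+57750) + ((159201/3481)a+1751211/3481)
  1239a^2+18879a+57750 = ((205379/7581)a+870250/7581)((159201/3481)a+1751211/3481) + (0)
Last nonzero remainder: (159201/3481)a+1751211/3481. Dividing through by 159201/3481 gives the monic gcd a+11.
Cancel a+11 from numerator and denominator to get the reduced form.

(a^3-28a^2+260a-800)/(a^2+22a+121)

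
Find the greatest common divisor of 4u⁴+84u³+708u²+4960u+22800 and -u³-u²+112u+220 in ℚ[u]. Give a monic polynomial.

u+10

By polynomial division,
  4u⁴+84u³+708u²+4960u+22800 = (-4u-80)(-u³-u²+112u+220) + (1076u²+14800u+40400)
  -u³-u²+112u+220 = (-(1/1076)u+3431/289444)(1076u²+14800u+40400) + (-(1873368/72361)u-18733680/72361)
  1076u²+14800u+40400 = (-(19465109/468342)u-36542305/234171)(-(1873368/72361)u-18733680/72361) + (0)
Last nonzero remainder: -(1873368/72361)u-18733680/72361. Dividing through by -1873368/72361 gives the monic gcd u+10.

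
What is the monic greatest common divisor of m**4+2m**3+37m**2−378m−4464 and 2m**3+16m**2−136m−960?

m**2−2m−48

By polynomial division,
  m**4+2m**3+37m**2−378m−4464 = ((1/2)m−3)(2m**3+16m**2−136m−960) + (153m**2−306m−7344)
  2m**3+16m**2−136m−960 = ((2/153)m+20/153)(153m**2−306m−7344) + (0)
Last nonzero remainder: 153m**2−306m−7344. Dividing through by 153 gives the monic gcd m**2−2m−48.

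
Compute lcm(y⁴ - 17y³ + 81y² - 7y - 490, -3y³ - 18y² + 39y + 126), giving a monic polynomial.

Repeated division with remainder:
  y⁴ - 17y³ + 81y² - 7y - 490 = (-(1/3)y + 23/3)(-3y³ - 18y² + 39y + 126) + (232y² - 264y - 1456)
  -3y³ - 18y² + 39y + 126 = (-(3/232)y - 621/6728)(232y² - 264y - 1456) + (-(3528/841)y - 7056/841)
  232y² - 264y - 1456 = (-(24389/441)y + 10933/63)(-(3528/841)y - 7056/841) + (0)
Last nonzero remainder: -(3528/841)y - 7056/841. Dividing through by -3528/841 gives the monic gcd y + 2.
Then lcm(f, g) = f·g / gcd(f, g); expanding and making the result monic gives the answer.

y⁶ - 13y⁵ - 8y⁴ + 674y³ - 2219y² - 1813y + 10290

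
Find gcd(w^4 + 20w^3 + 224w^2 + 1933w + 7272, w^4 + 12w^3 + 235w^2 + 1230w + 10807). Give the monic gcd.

w^2 + 3w + 101

Euclidean algorithm in ℚ[w]:
  w^4 + 20w^3 + 224w^2 + 1933w + 7272 = (w^4 + 12w^3 + 235w^2 + 1230w + 10807) + (8w^3 - 11w^2 + 703w - 3535)
  w^4 + 12w^3 + 235w^2 + 1230w + 10807 = ((1/8)w + 107/64)(8w^3 - 11w^2 + 703w - 3535) + ((10593/64)w^2 + (31779/64)w + 1069893/64)
  8w^3 - 11w^2 + 703w - 3535 = ((512/10593)w - 2240/10593)((10593/64)w^2 + (31779/64)w + 1069893/64) + (0)
Last nonzero remainder: (10593/64)w^2 + (31779/64)w + 1069893/64. Dividing through by 10593/64 gives the monic gcd w^2 + 3w + 101.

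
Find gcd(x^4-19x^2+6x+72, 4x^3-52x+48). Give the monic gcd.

x^2+x-12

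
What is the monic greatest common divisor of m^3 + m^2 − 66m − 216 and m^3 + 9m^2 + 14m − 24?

m^2 + 10m + 24

Repeated division with remainder:
  m^3 + m^2 − 66m − 216 = (m^3 + 9m^2 + 14m − 24) + (−8m^2 − 80m − 192)
  m^3 + 9m^2 + 14m − 24 = (−(1/8)m + 1/8)(−8m^2 − 80m − 192) + (0)
Last nonzero remainder: −8m^2 − 80m − 192. Dividing through by −8 gives the monic gcd m^2 + 10m + 24.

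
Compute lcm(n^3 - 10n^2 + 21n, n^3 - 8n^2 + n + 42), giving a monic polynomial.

n^4 - 8n^3 + n^2 + 42n

Apply the Euclidean algorithm:
  n^3 - 10n^2 + 21n = (n^3 - 8n^2 + n + 42) + (-2n^2 + 20n - 42)
  n^3 - 8n^2 + n + 42 = (-(1/2)n - 1)(-2n^2 + 20n - 42) + (0)
Last nonzero remainder: -2n^2 + 20n - 42. Dividing through by -2 gives the monic gcd n^2 - 10n + 21.
Then lcm(f, g) = f·g / gcd(f, g); expanding and making the result monic gives the answer.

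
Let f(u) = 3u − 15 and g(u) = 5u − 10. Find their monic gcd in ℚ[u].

Euclidean algorithm in ℚ[u]:
  3u − 15 = (3/5)(5u − 10) + (−9)
  5u − 10 = (−(5/9)u + 10/9)(−9) + (0)
The last nonzero remainder is the constant −9, so the polynomials are coprime and gcd = 1.

1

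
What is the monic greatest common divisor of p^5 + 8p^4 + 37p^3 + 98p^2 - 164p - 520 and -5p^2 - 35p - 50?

Repeated division with remainder:
  p^5 + 8p^4 + 37p^3 + 98p^2 - 164p - 520 = (-(1/5)p^3 - (1/5)p^2 - 4p + 52/5)(-5p^2 - 35p - 50) + (0)
Last nonzero remainder: -5p^2 - 35p - 50. Dividing through by -5 gives the monic gcd p^2 + 7p + 10.

p^2 + 7p + 10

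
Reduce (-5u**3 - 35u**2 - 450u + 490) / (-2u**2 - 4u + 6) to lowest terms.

Euclidean algorithm in ℚ[u]:
  -5u**3 - 35u**2 - 450u + 490 = ((5/2)u + 25/2)(-2u**2 - 4u + 6) + (-415u + 415)
  -2u**2 - 4u + 6 = ((2/415)u + 6/415)(-415u + 415) + (0)
Last nonzero remainder: -415u + 415. Dividing through by -415 gives the monic gcd u - 1.
Cancel u - 1 from numerator and denominator to get the reduced form.

(5u**2 + 40u + 490)/(2u + 6)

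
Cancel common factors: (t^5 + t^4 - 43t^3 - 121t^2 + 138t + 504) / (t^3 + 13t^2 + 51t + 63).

(t^3 - 5t^2 - 22t + 56)/(t + 7)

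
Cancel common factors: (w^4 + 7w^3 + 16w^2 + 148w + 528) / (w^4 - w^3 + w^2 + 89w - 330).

Apply the Euclidean algorithm:
  w^4 + 7w^3 + 16w^2 + 148w + 528 = (w^4 - w^3 + w^2 + 89w - 330) + (8w^3 + 15w^2 + 59w + 858)
  w^4 - w^3 + w^2 + 89w - 330 = ((1/8)w - 23/64)(8w^3 + 15w^2 + 59w + 858) + (-(63/64)w^2 + (189/64)w - 693/32)
  8w^3 + 15w^2 + 59w + 858 = (-(512/63)w - 832/21)(-(63/64)w^2 + (189/64)w - 693/32) + (0)
Last nonzero remainder: -(63/64)w^2 + (189/64)w - 693/32. Dividing through by -63/64 gives the monic gcd w^2 - 3w + 22.
Cancel w^2 - 3w + 22 from numerator and denominator to get the reduced form.

(w^2 + 10w + 24)/(w^2 + 2w - 15)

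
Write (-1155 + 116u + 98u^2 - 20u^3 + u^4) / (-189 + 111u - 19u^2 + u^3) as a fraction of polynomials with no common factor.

Euclidean algorithm in ℚ[u]:
  u^4 - 20u^3 + 98u^2 + 116u - 1155 = (u - 1)(u^3 - 19u^2 + 111u - 189) + (-32u^2 + 416u - 1344)
  u^3 - 19u^2 + 111u - 189 = (-(1/32)u + 3/16)(-32u^2 + 416u - 1344) + (-9u + 63)
  -32u^2 + 416u - 1344 = ((32/9)u - 64/3)(-9u + 63) + (0)
Last nonzero remainder: -9u + 63. Dividing through by -9 gives the monic gcd u - 7.
Cancel u - 7 from numerator and denominator to get the reduced form.

(165 + 7u - 13u^2 + u^3)/(27 - 12u + u^2)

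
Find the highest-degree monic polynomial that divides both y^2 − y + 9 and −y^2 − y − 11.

1

Repeated division with remainder:
  y^2 − y + 9 = (−1)(−y^2 − y − 11) + (−2y − 2)
  −y^2 − y − 11 = ((1/2)y)(−2y − 2) + (−11)
  −2y − 2 = ((2/11)y + 2/11)(−11) + (0)
The last nonzero remainder is the constant −11, so the polynomials are coprime and gcd = 1.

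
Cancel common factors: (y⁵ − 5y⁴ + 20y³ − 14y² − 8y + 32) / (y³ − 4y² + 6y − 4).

(y³ − 3y² + 12y + 16)/(y − 2)

Euclidean algorithm in ℚ[y]:
  y⁵ − 5y⁴ + 20y³ − 14y² − 8y + 32 = (y² − y + 10)(y³ − 4y² + 6y − 4) + (36y² − 72y + 72)
  y³ − 4y² + 6y − 4 = ((1/36)y − 1/18)(36y² − 72y + 72) + (0)
Last nonzero remainder: 36y² − 72y + 72. Dividing through by 36 gives the monic gcd y² − 2y + 2.
Cancel y² − 2y + 2 from numerator and denominator to get the reduced form.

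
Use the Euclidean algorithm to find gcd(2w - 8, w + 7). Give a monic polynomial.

Apply the Euclidean algorithm:
  2w - 8 = (2)(w + 7) + (-22)
  w + 7 = (-(1/22)w - 7/22)(-22) + (0)
The last nonzero remainder is the constant -22, so the polynomials are coprime and gcd = 1.

1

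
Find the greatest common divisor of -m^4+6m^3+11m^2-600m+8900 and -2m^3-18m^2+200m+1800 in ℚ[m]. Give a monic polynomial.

Apply the Euclidean algorithm:
  -m^4+6m^3+11m^2-600m+8900 = ((1/2)m-15/2)(-2m^3-18m^2+200m+1800) + (-224m^2+22400)
  -2m^3-18m^2+200m+1800 = ((1/112)m+9/112)(-224m^2+22400) + (0)
Last nonzero remainder: -224m^2+22400. Dividing through by -224 gives the monic gcd m^2-100.

m^2-100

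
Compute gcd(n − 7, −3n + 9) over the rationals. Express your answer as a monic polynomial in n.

Repeated division with remainder:
  n − 7 = (−1/3)(−3n + 9) + (−4)
  −3n + 9 = ((3/4)n − 9/4)(−4) + (0)
The last nonzero remainder is the constant −4, so the polynomials are coprime and gcd = 1.

1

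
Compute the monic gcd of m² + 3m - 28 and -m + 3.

1

By polynomial division,
  m² + 3m - 28 = (-m - 6)(-m + 3) + (-10)
  -m + 3 = ((1/10)m - 3/10)(-10) + (0)
The last nonzero remainder is the constant -10, so the polynomials are coprime and gcd = 1.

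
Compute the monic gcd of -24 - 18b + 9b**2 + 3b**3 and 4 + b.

4 + b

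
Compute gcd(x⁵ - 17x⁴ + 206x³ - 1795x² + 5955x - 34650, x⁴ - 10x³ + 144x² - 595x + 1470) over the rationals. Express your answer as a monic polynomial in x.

x² - 5x + 105

Repeated division with remainder:
  x⁵ - 17x⁴ + 206x³ - 1795x² + 5955x - 34650 = (x - 7)(x⁴ - 10x³ + 144x² - 595x + 1470) + (-8x³ - 192x² + 320x - 24360)
  x⁴ - 10x³ + 144x² - 595x + 1470 = (-(1/8)x + 17/4)(-8x³ - 192x² + 320x - 24360) + (1000x² - 5000x + 105000)
  -8x³ - 192x² + 320x - 24360 = (-(1/125)x - 29/125)(1000x² - 5000x + 105000) + (0)
Last nonzero remainder: 1000x² - 5000x + 105000. Dividing through by 1000 gives the monic gcd x² - 5x + 105.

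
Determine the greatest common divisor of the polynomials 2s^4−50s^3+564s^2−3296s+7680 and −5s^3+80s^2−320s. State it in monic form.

Repeated division with remainder:
  2s^4−50s^3+564s^2−3296s+7680 = (−(2/5)s+18/5)(−5s^3+80s^2−320s) + (148s^2−2144s+7680)
  −5s^3+80s^2−320s = (−(5/148)s+70/1369)(148s^2−2144s+7680) + ((67200/1369)s−537600/1369)
  148s^2−2144s+7680 = ((50653/16800)s−1369/70)((67200/1369)s−537600/1369) + (0)
Last nonzero remainder: (67200/1369)s−537600/1369. Dividing through by 67200/1369 gives the monic gcd s−8.

s−8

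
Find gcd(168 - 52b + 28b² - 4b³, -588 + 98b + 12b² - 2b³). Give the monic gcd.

-6 + b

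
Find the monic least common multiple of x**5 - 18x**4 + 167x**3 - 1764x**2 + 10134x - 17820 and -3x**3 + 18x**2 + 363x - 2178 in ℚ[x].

Euclidean algorithm in ℚ[x]:
  x**5 - 18x**4 + 167x**3 - 1764x**2 + 10134x - 17820 = (-(1/3)x**2 + 4x - 72)(-3x**3 + 18x**2 + 363x - 2178) + (-2646x**2 + 44982x - 174636)
  -3x**3 + 18x**2 + 363x - 2178 = ((1/882)x + 11/882)(-2646x**2 + 44982x - 174636) + (0)
Last nonzero remainder: -2646x**2 + 44982x - 174636. Dividing through by -2646 gives the monic gcd x**2 - 17x + 66.
Then lcm(f, g) = f·g / gcd(f, g); expanding and making the result monic gives the answer.

x**6 - 7x**5 - 31x**4 + 73x**3 - 9270x**2 + 93654x - 196020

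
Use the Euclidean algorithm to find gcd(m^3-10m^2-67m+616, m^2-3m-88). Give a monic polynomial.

Repeated division with remainder:
  m^3-10m^2-67m+616 = (m-7)(m^2-3m-88) + (0)
The last nonzero remainder m^2-3m-88 is already monic.

m^2-3m-88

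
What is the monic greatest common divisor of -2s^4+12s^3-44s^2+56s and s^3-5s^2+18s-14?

Repeated division with remainder:
  -2s^4+12s^3-44s^2+56s = (-2s+2)(s^3-5s^2+18s-14) + (2s^2-8s+28)
  s^3-5s^2+18s-14 = ((1/2)s-1/2)(2s^2-8s+28) + (0)
Last nonzero remainder: 2s^2-8s+28. Dividing through by 2 gives the monic gcd s^2-4s+14.

s^2-4s+14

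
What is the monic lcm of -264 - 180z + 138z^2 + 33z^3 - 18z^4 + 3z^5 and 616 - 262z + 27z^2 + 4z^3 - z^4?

Repeated division with remainder:
  3z^5 - 18z^4 + 33z^3 + 138z^2 - 180z - 264 = (-3z + 6)(-z^4 + 4z^3 + 27z^2 - 262z + 616) + (90z^3 - 810z^2 + 3240z - 3960)
  -z^4 + 4z^3 + 27z^2 - 262z + 616 = (-(1/90)z - 1/18)(90z^3 - 810z^2 + 3240z - 3960) + (18z^2 - 126z + 396)
  90z^3 - 810z^2 + 3240z - 3960 = (5z - 10)(18z^2 - 126z + 396) + (0)
Last nonzero remainder: 18z^2 - 126z + 396. Dividing through by 18 gives the monic gcd z^2 - 7z + 22.
Then lcm(f, g) = f·g / gcd(f, g); expanding and making the result monic gives the answer.

2464 + 1416z - 1556z^2 - 230z^3 + 247z^4 - 35z^5 - 3z^6 + z^7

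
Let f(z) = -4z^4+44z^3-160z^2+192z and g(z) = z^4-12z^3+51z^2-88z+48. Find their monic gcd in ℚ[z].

By polynomial division,
  -4z^4+44z^3-160z^2+192z = (-4)(z^4-12z^3+51z^2-88z+48) + (-4z^3+44z^2-160z+192)
  z^4-12z^3+51z^2-88z+48 = (-(1/4)z+1/4)(-4z^3+44z^2-160z+192) + (0)
Last nonzero remainder: -4z^3+44z^2-160z+192. Dividing through by -4 gives the monic gcd z^3-11z^2+40z-48.

z^3-11z^2+40z-48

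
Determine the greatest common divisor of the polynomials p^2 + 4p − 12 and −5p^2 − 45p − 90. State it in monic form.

p + 6

Euclidean algorithm in ℚ[p]:
  p^2 + 4p − 12 = (−1/5)(−5p^2 − 45p − 90) + (−5p − 30)
  −5p^2 − 45p − 90 = (p + 3)(−5p − 30) + (0)
Last nonzero remainder: −5p − 30. Dividing through by −5 gives the monic gcd p + 6.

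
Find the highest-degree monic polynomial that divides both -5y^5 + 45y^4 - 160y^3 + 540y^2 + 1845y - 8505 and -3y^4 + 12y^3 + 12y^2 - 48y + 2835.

By polynomial division,
  -5y^5 + 45y^4 - 160y^3 + 540y^2 + 1845y - 8505 = ((5/3)y - 25/3)(-3y^4 + 12y^3 + 12y^2 - 48y + 2835) + (-80y^3 + 720y^2 - 3280y + 15120)
  -3y^4 + 12y^3 + 12y^2 - 48y + 2835 = ((3/80)y + 3/16)(-80y^3 + 720y^2 - 3280y + 15120) + (0)
Last nonzero remainder: -80y^3 + 720y^2 - 3280y + 15120. Dividing through by -80 gives the monic gcd y^3 - 9y^2 + 41y - 189.

y^3 - 9y^2 + 41y - 189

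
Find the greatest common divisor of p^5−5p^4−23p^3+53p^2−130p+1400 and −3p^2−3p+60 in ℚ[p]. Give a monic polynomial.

p^2+p−20

Euclidean algorithm in ℚ[p]:
  p^5−5p^4−23p^3+53p^2−130p+1400 = (−(1/3)p^3+2p^2−p+70/3)(−3p^2−3p+60) + (0)
Last nonzero remainder: −3p^2−3p+60. Dividing through by −3 gives the monic gcd p^2+p−20.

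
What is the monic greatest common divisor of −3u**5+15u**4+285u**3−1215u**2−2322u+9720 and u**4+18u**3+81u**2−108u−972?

u**2+6u−27

Euclidean algorithm in ℚ[u]:
  −3u**5+15u**4+285u**3−1215u**2−2322u+9720 = (−3u+69)(u**4+18u**3+81u**2−108u−972) + (−714u**3−7128u**2+2214u+76788)
  u**4+18u**3+81u**2−108u−972 = (−(1/714)u−159/14161)(−714u**3−7128u**2+2214u+76788) + ((57600/14161)u**2+(345600/14161)u−1555200/14161)
  −714u**3−7128u**2+2214u+76788 = (−(1685159/9600)u−1118719/1600)((57600/14161)u**2+(345600/14161)u−1555200/14161) + (0)
Last nonzero remainder: (57600/14161)u**2+(345600/14161)u−1555200/14161. Dividing through by 57600/14161 gives the monic gcd u**2+6u−27.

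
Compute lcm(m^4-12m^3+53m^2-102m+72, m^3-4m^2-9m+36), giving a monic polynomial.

Apply the Euclidean algorithm:
  m^4-12m^3+53m^2-102m+72 = (m-8)(m^3-4m^2-9m+36) + (30m^2-210m+360)
  m^3-4m^2-9m+36 = ((1/30)m+1/10)(30m^2-210m+360) + (0)
Last nonzero remainder: 30m^2-210m+360. Dividing through by 30 gives the monic gcd m^2-7m+12.
Then lcm(f, g) = f·g / gcd(f, g); expanding and making the result monic gives the answer.

m^5-9m^4+17m^3+57m^2-234m+216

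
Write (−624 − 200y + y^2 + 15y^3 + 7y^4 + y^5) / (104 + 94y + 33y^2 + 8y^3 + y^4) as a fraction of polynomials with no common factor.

(−12 + y + y^2)/(2 + y)

Euclidean algorithm in ℚ[y]:
  y^5 + 7y^4 + 15y^3 + y^2 − 200y − 624 = (y − 1)(y^4 + 8y^3 + 33y^2 + 94y + 104) + (−10y^3 − 60y^2 − 210y − 520)
  y^4 + 8y^3 + 33y^2 + 94y + 104 = (−(1/10)y − 1/5)(−10y^3 − 60y^2 − 210y − 520) + (0)
Last nonzero remainder: −10y^3 − 60y^2 − 210y − 520. Dividing through by −10 gives the monic gcd y^3 + 6y^2 + 21y + 52.
Cancel y^3 + 6y^2 + 21y + 52 from numerator and denominator to get the reduced form.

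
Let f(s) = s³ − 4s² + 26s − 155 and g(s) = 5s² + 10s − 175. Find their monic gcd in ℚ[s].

Repeated division with remainder:
  s³ − 4s² + 26s − 155 = ((1/5)s − 6/5)(5s² + 10s − 175) + (73s − 365)
  5s² + 10s − 175 = ((5/73)s + 35/73)(73s − 365) + (0)
Last nonzero remainder: 73s − 365. Dividing through by 73 gives the monic gcd s − 5.

s − 5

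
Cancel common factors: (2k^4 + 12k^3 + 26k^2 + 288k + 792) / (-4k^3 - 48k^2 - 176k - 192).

Apply the Euclidean algorithm:
  2k^4 + 12k^3 + 26k^2 + 288k + 792 = (-(1/2)k + 3)(-4k^3 - 48k^2 - 176k - 192) + (82k^2 + 720k + 1368)
  -4k^3 - 48k^2 - 176k - 192 = (-(2/41)k - 264/1681)(82k^2 + 720k + 1368) + ((6400/1681)k + 38400/1681)
  82k^2 + 720k + 1368 = ((68921/3200)k + 95817/1600)((6400/1681)k + 38400/1681) + (0)
Last nonzero remainder: (6400/1681)k + 38400/1681. Dividing through by 6400/1681 gives the monic gcd k + 6.
Cancel k + 6 from numerator and denominator to get the reduced form.

(-k^3 - 13k - 66)/(2k^2 + 12k + 16)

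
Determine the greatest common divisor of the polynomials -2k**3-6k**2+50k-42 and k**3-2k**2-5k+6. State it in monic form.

k**2-4k+3

Euclidean algorithm in ℚ[k]:
  -2k**3-6k**2+50k-42 = (-2)(k**3-2k**2-5k+6) + (-10k**2+40k-30)
  k**3-2k**2-5k+6 = (-(1/10)k-1/5)(-10k**2+40k-30) + (0)
Last nonzero remainder: -10k**2+40k-30. Dividing through by -10 gives the monic gcd k**2-4k+3.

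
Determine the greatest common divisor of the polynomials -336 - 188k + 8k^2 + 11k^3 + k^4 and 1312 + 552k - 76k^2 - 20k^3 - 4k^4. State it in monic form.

-8 - 2k + k^2

By polynomial division,
  k^4 + 11k^3 + 8k^2 - 188k - 336 = (-1/4)(-4k^4 - 20k^3 - 76k^2 + 552k + 1312) + (6k^3 - 11k^2 - 50k - 8)
  -4k^4 - 20k^3 - 76k^2 + 552k + 1312 = (-(2/3)k - 41/9)(6k^3 - 11k^2 - 50k - 8) + (-(1435/9)k^2 + (2870/9)k + 11480/9)
  6k^3 - 11k^2 - 50k - 8 = (-(54/1435)k - 9/1435)(-(1435/9)k^2 + (2870/9)k + 11480/9) + (0)
Last nonzero remainder: -(1435/9)k^2 + (2870/9)k + 11480/9. Dividing through by -1435/9 gives the monic gcd k^2 - 2k - 8.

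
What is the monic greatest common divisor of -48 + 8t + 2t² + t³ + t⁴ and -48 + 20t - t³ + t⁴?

Euclidean algorithm in ℚ[t]:
  t⁴ + t³ + 2t² + 8t - 48 = (t⁴ - t³ + 20t - 48) + (2t³ + 2t² - 12t)
  t⁴ - t³ + 20t - 48 = ((1/2)t - 1)(2t³ + 2t² - 12t) + (8t² + 8t - 48)
  2t³ + 2t² - 12t = ((1/4)t)(8t² + 8t - 48) + (0)
Last nonzero remainder: 8t² + 8t - 48. Dividing through by 8 gives the monic gcd t² + t - 6.

-6 + t + t²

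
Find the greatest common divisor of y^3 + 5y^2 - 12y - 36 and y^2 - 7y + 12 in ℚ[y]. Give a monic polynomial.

y - 3

By polynomial division,
  y^3 + 5y^2 - 12y - 36 = (y + 12)(y^2 - 7y + 12) + (60y - 180)
  y^2 - 7y + 12 = ((1/60)y - 1/15)(60y - 180) + (0)
Last nonzero remainder: 60y - 180. Dividing through by 60 gives the monic gcd y - 3.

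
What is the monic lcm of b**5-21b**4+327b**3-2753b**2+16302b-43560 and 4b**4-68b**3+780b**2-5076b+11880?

b**6-27b**5+453b**4-4715b**3+32820b**2-141372b+261360

Repeated division with remainder:
  b**5-21b**4+327b**3-2753b**2+16302b-43560 = ((1/4)b-1)(4b**4-68b**3+780b**2-5076b+11880) + (64b**3-704b**2+8256b-31680)
  4b**4-68b**3+780b**2-5076b+11880 = ((1/16)b-3/8)(64b**3-704b**2+8256b-31680) + (0)
Last nonzero remainder: 64b**3-704b**2+8256b-31680. Dividing through by 64 gives the monic gcd b**3-11b**2+129b-495.
Then lcm(f, g) = f·g / gcd(f, g); expanding and making the result monic gives the answer.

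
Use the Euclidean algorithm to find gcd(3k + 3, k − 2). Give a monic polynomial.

By polynomial division,
  3k + 3 = (3)(k − 2) + (9)
  k − 2 = ((1/9)k − 2/9)(9) + (0)
The last nonzero remainder is the constant 9, so the polynomials are coprime and gcd = 1.

1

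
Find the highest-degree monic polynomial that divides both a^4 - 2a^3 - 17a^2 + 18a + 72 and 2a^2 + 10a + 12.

Apply the Euclidean algorithm:
  a^4 - 2a^3 - 17a^2 + 18a + 72 = ((1/2)a^2 - (7/2)a + 6)(2a^2 + 10a + 12) + (0)
Last nonzero remainder: 2a^2 + 10a + 12. Dividing through by 2 gives the monic gcd a^2 + 5a + 6.

a^2 + 5a + 6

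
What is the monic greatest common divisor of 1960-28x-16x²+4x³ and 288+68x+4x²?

1

Euclidean algorithm in ℚ[x]:
  4x³-16x²-28x+1960 = (x-21)(4x²+68x+288) + (1112x+8008)
  4x²+68x+288 = ((1/278)x+681/19321)(1112x+8008) + (111000/19321)
  1112x+8008 = ((2685619/13875)x+19340321/13875)(111000/19321) + (0)
The last nonzero remainder is the constant 111000/19321, so the polynomials are coprime and gcd = 1.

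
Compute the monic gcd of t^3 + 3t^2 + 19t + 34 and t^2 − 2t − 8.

t + 2

Apply the Euclidean algorithm:
  t^3 + 3t^2 + 19t + 34 = (t + 5)(t^2 − 2t − 8) + (37t + 74)
  t^2 − 2t − 8 = ((1/37)t − 4/37)(37t + 74) + (0)
Last nonzero remainder: 37t + 74. Dividing through by 37 gives the monic gcd t + 2.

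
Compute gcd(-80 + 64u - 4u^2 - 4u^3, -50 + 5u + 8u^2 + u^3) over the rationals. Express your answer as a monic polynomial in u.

-10 + 3u + u^2

Euclidean algorithm in ℚ[u]:
  -4u^3 - 4u^2 + 64u - 80 = (-4)(u^3 + 8u^2 + 5u - 50) + (28u^2 + 84u - 280)
  u^3 + 8u^2 + 5u - 50 = ((1/28)u + 5/28)(28u^2 + 84u - 280) + (0)
Last nonzero remainder: 28u^2 + 84u - 280. Dividing through by 28 gives the monic gcd u^2 + 3u - 10.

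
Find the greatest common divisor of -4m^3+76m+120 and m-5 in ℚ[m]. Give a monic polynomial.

Euclidean algorithm in ℚ[m]:
  -4m^3+76m+120 = (-4m^2-20m-24)(m-5) + (0)
The last nonzero remainder m-5 is already monic.

m-5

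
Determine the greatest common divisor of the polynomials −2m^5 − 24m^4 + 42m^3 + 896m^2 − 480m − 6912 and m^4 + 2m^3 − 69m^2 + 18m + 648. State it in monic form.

m^3 + 8m^2 − 21m − 108

Repeated division with remainder:
  −2m^5 − 24m^4 + 42m^3 + 896m^2 − 480m − 6912 = (−2m − 20)(m^4 + 2m^3 − 69m^2 + 18m + 648) + (−56m^3 − 448m^2 + 1176m + 6048)
  m^4 + 2m^3 − 69m^2 + 18m + 648 = (−(1/56)m + 3/28)(−56m^3 − 448m^2 + 1176m + 6048) + (0)
Last nonzero remainder: −56m^3 − 448m^2 + 1176m + 6048. Dividing through by −56 gives the monic gcd m^3 + 8m^2 − 21m − 108.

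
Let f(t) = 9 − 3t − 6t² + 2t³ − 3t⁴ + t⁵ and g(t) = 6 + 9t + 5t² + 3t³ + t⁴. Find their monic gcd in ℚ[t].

3 + 3t + t² + t³

Repeated division with remainder:
  t⁵ − 3t⁴ + 2t³ − 6t² − 3t + 9 = (t − 6)(t⁴ + 3t³ + 5t² + 9t + 6) + (15t³ + 15t² + 45t + 45)
  t⁴ + 3t³ + 5t² + 9t + 6 = ((1/15)t + 2/15)(15t³ + 15t² + 45t + 45) + (0)
Last nonzero remainder: 15t³ + 15t² + 45t + 45. Dividing through by 15 gives the monic gcd t³ + t² + 3t + 3.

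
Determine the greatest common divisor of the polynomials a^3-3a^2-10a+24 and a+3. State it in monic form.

a+3

Apply the Euclidean algorithm:
  a^3-3a^2-10a+24 = (a^2-6a+8)(a+3) + (0)
The last nonzero remainder a+3 is already monic.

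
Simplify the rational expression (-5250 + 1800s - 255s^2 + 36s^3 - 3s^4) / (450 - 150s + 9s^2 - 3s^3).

(35 - 12s + s^2)/(-3 + s)

Euclidean algorithm in ℚ[s]:
  -3s^4 + 36s^3 - 255s^2 + 1800s - 5250 = (s - 9)(-3s^3 + 9s^2 - 150s + 450) + (-24s^2 - 1200)
  -3s^3 + 9s^2 - 150s + 450 = ((1/8)s - 3/8)(-24s^2 - 1200) + (0)
Last nonzero remainder: -24s^2 - 1200. Dividing through by -24 gives the monic gcd s^2 + 50.
Cancel s^2 + 50 from numerator and denominator to get the reduced form.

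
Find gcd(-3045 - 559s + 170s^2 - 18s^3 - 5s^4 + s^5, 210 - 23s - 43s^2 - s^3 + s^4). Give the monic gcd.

-105 - 41s + s^2 + s^3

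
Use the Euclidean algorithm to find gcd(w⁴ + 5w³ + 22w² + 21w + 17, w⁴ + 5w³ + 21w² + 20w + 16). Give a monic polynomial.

Repeated division with remainder:
  w⁴ + 5w³ + 22w² + 21w + 17 = (w⁴ + 5w³ + 21w² + 20w + 16) + (w² + w + 1)
  w⁴ + 5w³ + 21w² + 20w + 16 = (w² + 4w + 16)(w² + w + 1) + (0)
The last nonzero remainder w² + w + 1 is already monic.

w² + w + 1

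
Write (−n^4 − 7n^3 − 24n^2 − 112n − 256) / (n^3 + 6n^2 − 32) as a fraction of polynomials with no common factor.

Apply the Euclidean algorithm:
  −n^4 − 7n^3 − 24n^2 − 112n − 256 = (−n − 1)(n^3 + 6n^2 − 32) + (−18n^2 − 144n − 288)
  n^3 + 6n^2 − 32 = (−(1/18)n + 1/9)(−18n^2 − 144n − 288) + (0)
Last nonzero remainder: −18n^2 − 144n − 288. Dividing through by −18 gives the monic gcd n^2 + 8n + 16.
Cancel n^2 + 8n + 16 from numerator and denominator to get the reduced form.

(−n^2 + n − 16)/(n − 2)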